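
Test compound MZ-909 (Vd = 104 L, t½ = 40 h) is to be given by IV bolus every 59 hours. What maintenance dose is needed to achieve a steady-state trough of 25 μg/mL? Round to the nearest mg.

4628 mg

τ/t½ = 59/40 ≈ 1.475, so f = (1/2)^(59/40) ≈ 0.359733.
Cmin,ss = (D/Vd)·f/(1−f), so D = Cmin,ss·Vd·(1−f)/f.
D = 25 × 104 × (1−f)/f ≈ 25 × 104 × 1.77984 ≈ 4627.58 mg.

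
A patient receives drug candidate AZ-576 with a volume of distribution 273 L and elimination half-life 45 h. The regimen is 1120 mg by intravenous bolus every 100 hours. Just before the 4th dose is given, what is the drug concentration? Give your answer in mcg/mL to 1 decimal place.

1.1 mcg/mL

f = (1/2)^(τ/t½) = (1/2)^(100/45) ≈ 0.2143.
C₀ = D/Vd = 1120/273 ≈ 4.103 mcg/mL.
Before the 4th dose, 3 doses have been given. Superposition: Cmin = C₀·(f + f² + … + f^3).
≈ 4.103 × (0.2143 + 0.0459 + 0.0098) ≈ 4.103 × 0.2700 ≈ 1.108 mcg/mL.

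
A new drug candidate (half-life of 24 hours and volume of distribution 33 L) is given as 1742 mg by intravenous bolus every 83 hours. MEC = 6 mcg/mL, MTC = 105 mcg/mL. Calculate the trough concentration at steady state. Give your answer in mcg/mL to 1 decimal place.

5.3 mcg/mL

τ/t½ = 83/24 ≈ 3.4583, so fraction remaining f = (1/2)^(83/24) ≈ 0.0910.
Each bolus raises the concentration by D/Vd = 1742/33 ≈ 52.788 mcg/mL.
Steady-state trough Cmin,ss = C₀·f/(1−f) ≈ 52.788 × 0.0910/0.9090 ≈ 5.285 mcg/mL.
Trough 5.3 mcg/mL vs MEC 6 mcg/mL: subtherapeutic.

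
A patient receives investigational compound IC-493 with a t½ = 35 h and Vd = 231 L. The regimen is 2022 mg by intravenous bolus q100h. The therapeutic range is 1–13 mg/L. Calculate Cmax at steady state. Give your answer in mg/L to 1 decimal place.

τ/t½ = 100/35 ≈ 2.8571, so fraction remaining f = (1/2)^(100/35) ≈ 0.1380.
At steady state, accumulation factor R = 1/(1 − e^(−kτ)) ≈ 1.1601.
Single-dose peak C₀ = D/Vd = 2022/231 ≈ 8.753 mg/L.
Steady-state peak Cmax,ss = C₀·R ≈ 8.753 × 1.1601 ≈ 10.154 mg/L.
Peak 10.2 mg/L vs MTC 13 mg/L: below toxic threshold.

10.2 mg/L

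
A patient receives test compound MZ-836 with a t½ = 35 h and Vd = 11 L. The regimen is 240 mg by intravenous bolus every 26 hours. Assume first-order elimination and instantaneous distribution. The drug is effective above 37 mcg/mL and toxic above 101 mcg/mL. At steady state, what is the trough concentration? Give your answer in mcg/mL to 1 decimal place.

Over one 26-h interval, 26/35 ≈ 0.74286 half-lives elapse, leaving f ≈ 0.5976 of each dose.
Accumulation ratio R = 1/(1 − f) ≈ 1/0.4024 ≈ 2.4851.
Single-dose peak C₀ = D/Vd = 240/11 ≈ 21.818 mcg/mL.
Steady-state peak Cmax,ss = C₀·R ≈ 21.818 × 2.4851 ≈ 54.220 mcg/mL.
One interval later, Cmin,ss = Cmax,ss·e^(−kτ) ≈ 54.220 × 0.5976 ≈ 32.402 mcg/mL.
Trough 32.4 mcg/mL vs MEC 37 mcg/mL: subtherapeutic.

32.4 mcg/mL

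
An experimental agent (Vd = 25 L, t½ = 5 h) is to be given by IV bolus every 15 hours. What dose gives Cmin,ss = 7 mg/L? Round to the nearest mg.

1225 mg

τ/t½ = 15/5 ≈ 3, so f = (1/2)^(15/5) ≈ 0.125000.
Cmin,ss = (D/Vd)·f/(1−f), so D = Cmin,ss·Vd·(1−f)/f.
D = 7 × 25 × (1−f)/f ≈ 7 × 25 × 7.00000 ≈ 1225.00 mg.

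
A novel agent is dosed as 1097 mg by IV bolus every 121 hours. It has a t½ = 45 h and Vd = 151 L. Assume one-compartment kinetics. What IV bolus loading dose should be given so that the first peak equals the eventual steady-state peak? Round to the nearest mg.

1298 mg

f = (1/2)^(121/45) ≈ 0.155083; accumulation ratio R = 1/(1−f) ≈ 1.18355.
Loading dose to hit Cmax,ss on first dose: D_load = D_maint·R ≈ 1097 × 1.18355 ≈ 1298.35 mg.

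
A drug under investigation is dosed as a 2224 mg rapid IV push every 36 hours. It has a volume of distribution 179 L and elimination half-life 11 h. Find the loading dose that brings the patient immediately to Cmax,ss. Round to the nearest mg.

2481 mg

f = (1/2)^(36/11) ≈ 0.103469; accumulation ratio R = 1/(1−f) ≈ 1.11541.
Loading dose to hit Cmax,ss on first dose: D_load = D_maint·R ≈ 2224 × 1.11541 ≈ 2480.67 mg.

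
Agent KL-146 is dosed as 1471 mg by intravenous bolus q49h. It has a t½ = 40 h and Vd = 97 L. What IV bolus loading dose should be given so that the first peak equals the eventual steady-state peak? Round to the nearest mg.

2571 mg

f = (1/2)^(49/40) ≈ 0.427798; accumulation ratio R = 1/(1−f) ≈ 1.74763.
Loading dose to hit Cmax,ss on first dose: D_load = D_maint·R ≈ 1471 × 1.74763 ≈ 2570.76 mg.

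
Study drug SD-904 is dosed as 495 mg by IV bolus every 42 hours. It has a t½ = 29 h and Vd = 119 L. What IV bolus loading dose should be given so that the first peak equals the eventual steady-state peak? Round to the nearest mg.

781 mg

f = (1/2)^(42/29) ≈ 0.366459; accumulation ratio R = 1/(1−f) ≈ 1.57843.
Loading dose to hit Cmax,ss on first dose: D_load = D_maint·R ≈ 495 × 1.57843 ≈ 781.32 mg.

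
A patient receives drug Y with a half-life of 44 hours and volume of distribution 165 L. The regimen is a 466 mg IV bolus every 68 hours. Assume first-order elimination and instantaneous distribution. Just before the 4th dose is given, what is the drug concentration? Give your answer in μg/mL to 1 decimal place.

f = (1/2)^(τ/t½) = (1/2)^(68/44) ≈ 0.3426.
C₀ = D/Vd = 466/165 ≈ 2.824 μg/mL.
Before the 4th dose, 3 doses have been given. Superposition: Cmin = C₀·(f + f² + … + f^3).
≈ 2.824 × (0.3426 + 0.1174 + 0.0402) ≈ 2.824 × 0.5002 ≈ 1.413 μg/mL.

1.4 μg/mL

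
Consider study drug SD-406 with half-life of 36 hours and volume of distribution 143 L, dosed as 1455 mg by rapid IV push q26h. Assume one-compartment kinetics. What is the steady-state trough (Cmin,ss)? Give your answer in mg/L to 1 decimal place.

k = ln2/t½ = ln2/36 ≈ 0.019254 h⁻¹; fraction remaining f = e^(−kτ) = e^(−0.019254×26) ≈ 0.6062.
Each bolus raises the concentration by D/Vd = 1455/143 ≈ 10.175 mg/L.
Steady-state trough Cmin,ss = C₀·f/(1−f) ≈ 10.175 × 0.6062/0.3938 ≈ 15.663 mg/L.

15.7 mg/L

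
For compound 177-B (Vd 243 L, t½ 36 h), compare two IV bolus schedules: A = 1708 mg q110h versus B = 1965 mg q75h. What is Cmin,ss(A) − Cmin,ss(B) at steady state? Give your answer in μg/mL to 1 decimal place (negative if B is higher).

-1.5 μg/mL

Regimen A: f = (1/2)^(110/36) ≈ 0.1203; Cmin,ss = (1708/243)·f/(1−f) ≈ 0.961 μg/mL.
Regimen B: f = (1/2)^(75/36) ≈ 0.2360; Cmin,ss = (1965/243)·f/(1−f) ≈ 2.498 μg/mL.
Difference ≈ 0.961 − 2.498 ≈ -1.537 μg/mL.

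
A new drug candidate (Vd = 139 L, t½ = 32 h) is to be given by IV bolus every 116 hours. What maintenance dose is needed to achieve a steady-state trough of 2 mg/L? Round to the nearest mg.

τ/t½ = 116/32 ≈ 3.625, so f = (1/2)^(116/32) ≈ 0.081052.
Cmin,ss = (D/Vd)·f/(1−f), so D = Cmin,ss·Vd·(1−f)/f.
D = 2 × 139 × (1−f)/f ≈ 2 × 139 × 11.33776 ≈ 3151.90 mg.

3152 mg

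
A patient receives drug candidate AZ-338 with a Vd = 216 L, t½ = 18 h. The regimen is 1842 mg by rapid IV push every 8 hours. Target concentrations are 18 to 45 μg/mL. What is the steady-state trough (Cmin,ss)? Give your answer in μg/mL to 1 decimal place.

k = ln2/t½ = ln2/18 ≈ 0.038508 h⁻¹; fraction remaining f = e^(−kτ) = e^(−0.038508×8) ≈ 0.7349.
At steady state, accumulation factor R = 1/(1 − e^(−kτ)) ≈ 3.7722.
Single-dose peak C₀ = D/Vd = 1842/216 ≈ 8.528 μg/mL.
Steady-state peak Cmax,ss = C₀·R ≈ 8.528 × 3.7722 ≈ 32.169 μg/mL.
Steady-state trough Cmin,ss = Cmax,ss·f ≈ 32.169 × 0.7349 ≈ 23.641 μg/mL.
Trough 23.6 μg/mL vs MEC 18 μg/mL: adequate.

23.6 μg/mL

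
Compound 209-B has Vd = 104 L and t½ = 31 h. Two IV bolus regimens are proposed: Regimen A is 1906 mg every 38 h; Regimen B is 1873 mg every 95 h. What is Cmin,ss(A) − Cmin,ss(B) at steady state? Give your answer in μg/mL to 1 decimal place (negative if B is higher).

Regimen A: f = (1/2)^(38/31) ≈ 0.4276; Cmin,ss = (1906/104)·f/(1−f) ≈ 13.691 μg/mL.
Regimen B: f = (1/2)^(95/31) ≈ 0.1195; Cmin,ss = (1873/104)·f/(1−f) ≈ 2.444 μg/mL.
Difference ≈ 13.691 − 2.444 ≈ 11.247 μg/mL.

11.2 μg/mL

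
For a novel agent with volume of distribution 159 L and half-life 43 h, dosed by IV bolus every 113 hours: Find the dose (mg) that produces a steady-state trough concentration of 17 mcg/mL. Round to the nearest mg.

τ/t½ = 113/43 ≈ 2.6279, so f = (1/2)^(113/43) ≈ 0.161779.
Cmin,ss = (D/Vd)·f/(1−f), so D = Cmin,ss·Vd·(1−f)/f.
D = 17 × 159 × (1−f)/f ≈ 17 × 159 × 5.18127 ≈ 14004.97 mg.

14005 mg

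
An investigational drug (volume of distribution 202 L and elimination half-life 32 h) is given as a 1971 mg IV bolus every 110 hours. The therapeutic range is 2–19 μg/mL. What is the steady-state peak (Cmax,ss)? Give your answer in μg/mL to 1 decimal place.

10.7 μg/mL

Over one 110-h interval, 110/32 ≈ 3.4375 half-lives elapse, leaving f ≈ 0.0923 of each dose.
Accumulation ratio R = 1/(1 − f) ≈ 1/0.9077 ≈ 1.1017.
Single-dose peak C₀ = D/Vd = 1971/202 ≈ 9.757 μg/mL.
Steady-state peak Cmax,ss = C₀·R ≈ 9.757 × 1.1017 ≈ 10.749 μg/mL.
Peak 10.7 μg/mL vs MTC 19 μg/mL: below toxic threshold.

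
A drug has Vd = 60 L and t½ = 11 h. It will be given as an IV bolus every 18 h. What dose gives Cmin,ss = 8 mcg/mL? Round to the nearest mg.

τ/t½ = 18/11 ≈ 1.6364, so f = (1/2)^(18/11) ≈ 0.321666.
Cmin,ss = (D/Vd)·f/(1−f), so D = Cmin,ss·Vd·(1−f)/f.
D = 8 × 60 × (1−f)/f ≈ 8 × 60 × 2.10881 ≈ 1012.23 mg.

1012 mg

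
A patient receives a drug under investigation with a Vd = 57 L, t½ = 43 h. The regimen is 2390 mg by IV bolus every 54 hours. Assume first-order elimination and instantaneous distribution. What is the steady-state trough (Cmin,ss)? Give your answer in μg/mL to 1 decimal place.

k = ln2/t½ = ln2/43 ≈ 0.016120 h⁻¹; fraction remaining f = e^(−kτ) = e^(−0.016120×54) ≈ 0.4188.
Each bolus raises the concentration by D/Vd = 2390/57 ≈ 41.930 μg/mL.
Steady-state trough Cmin,ss = C₀·f/(1−f) ≈ 41.930 × 0.4188/0.5812 ≈ 30.214 μg/mL.

30.2 μg/mL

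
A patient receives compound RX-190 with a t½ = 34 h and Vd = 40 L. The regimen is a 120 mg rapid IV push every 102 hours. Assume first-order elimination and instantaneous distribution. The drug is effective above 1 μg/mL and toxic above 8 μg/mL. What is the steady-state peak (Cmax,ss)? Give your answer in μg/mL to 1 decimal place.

3.4 μg/mL

τ = 102 h = 3 half-lives, so f = (1/2)^3 = 0.125.
Accumulation ratio R = 1/(1 − f) = 1/0.875 = 8/7.
Single-dose peak C₀ = D/Vd = 120/40 = 3 μg/mL.
Steady-state peak Cmax,ss = C₀·R = 3 × 8/7 ≈ 3.429 μg/mL.
Peak 3.4 μg/mL vs MTC 8 μg/mL: below toxic threshold.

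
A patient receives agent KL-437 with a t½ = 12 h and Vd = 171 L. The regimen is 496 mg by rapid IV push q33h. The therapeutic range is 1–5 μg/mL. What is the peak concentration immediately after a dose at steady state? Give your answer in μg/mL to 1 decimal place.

τ/t½ = 33/12 ≈ 2.75, so fraction remaining f = (1/2)^(33/12) ≈ 0.1487.
Accumulation ratio R = 1/(1 − f) ≈ 1/0.8513 ≈ 1.1747.
Single-dose peak C₀ = D/Vd = 496/171 ≈ 2.901 μg/mL.
Steady-state peak Cmax,ss = C₀·R ≈ 2.901 × 1.1747 ≈ 3.408 μg/mL.
Peak 3.4 μg/mL vs MTC 5 μg/mL: below toxic threshold.

3.4 μg/mL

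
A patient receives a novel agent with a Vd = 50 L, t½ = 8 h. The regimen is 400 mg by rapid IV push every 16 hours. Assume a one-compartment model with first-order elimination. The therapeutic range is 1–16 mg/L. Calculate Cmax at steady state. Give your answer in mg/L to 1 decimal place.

10.7 mg/L

The dosing interval is 2 half-lives, so f = 2^(−2) = 0.25.
Accumulation ratio R = 1/(1 − f) = 1/0.75 = 4/3.
Single-dose peak C₀ = D/Vd = 400/50 = 8 mg/L.
Steady-state peak Cmax,ss = C₀·R = 8 × 4/3 ≈ 10.667 mg/L.
Peak 10.7 mg/L vs MTC 16 mg/L: below toxic threshold.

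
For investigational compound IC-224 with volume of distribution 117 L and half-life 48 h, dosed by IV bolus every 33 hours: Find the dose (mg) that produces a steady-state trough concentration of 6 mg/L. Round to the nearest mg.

τ/t½ = 33/48 ≈ 0.6875, so f = (1/2)^(33/48) ≈ 0.620929.
Cmin,ss = (D/Vd)·f/(1−f), so D = Cmin,ss·Vd·(1−f)/f.
D = 6 × 117 × (1−f)/f ≈ 6 × 117 × 0.61049 ≈ 428.56 mg.

429 mg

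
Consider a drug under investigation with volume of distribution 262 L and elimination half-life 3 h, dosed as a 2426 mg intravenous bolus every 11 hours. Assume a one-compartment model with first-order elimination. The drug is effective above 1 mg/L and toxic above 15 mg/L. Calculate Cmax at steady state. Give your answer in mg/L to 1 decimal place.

10.1 mg/L

τ/t½ = 11/3 ≈ 3.6667, so fraction remaining f = (1/2)^(11/3) ≈ 0.0787.
Accumulation ratio R = 1/(1 − f) ≈ 1/0.9213 ≈ 1.0854.
Single-dose peak C₀ = D/Vd = 2426/262 ≈ 9.260 mg/L.
Steady-state peak Cmax,ss = C₀·R ≈ 9.260 × 1.0854 ≈ 10.051 mg/L.
Peak 10.1 mg/L vs MTC 15 mg/L: below toxic threshold.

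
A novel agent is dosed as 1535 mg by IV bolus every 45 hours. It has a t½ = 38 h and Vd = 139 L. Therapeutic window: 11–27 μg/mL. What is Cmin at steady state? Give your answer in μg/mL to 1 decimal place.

8.7 μg/mL

Over one 45-h interval, 45/38 ≈ 1.1842 half-lives elapse, leaving f ≈ 0.4401 of each dose.
Single-dose peak C₀ = D/Vd = 1535/139 ≈ 11.043 μg/mL.
Steady-state trough Cmin,ss = C₀·f/(1−f) ≈ 11.043 × 0.4401/0.5599 ≈ 8.680 μg/mL.
Trough 8.7 μg/mL vs MEC 11 μg/mL: subtherapeutic.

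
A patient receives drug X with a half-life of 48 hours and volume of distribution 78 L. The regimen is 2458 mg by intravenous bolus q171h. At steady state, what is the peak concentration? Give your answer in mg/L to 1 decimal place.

k = ln2/t½ = ln2/48 ≈ 0.014441 h⁻¹; fraction remaining f = e^(−kτ) = e^(−0.014441×171) ≈ 0.0846.
At steady state, accumulation factor R = 1/(1 − e^(−kτ)) ≈ 1.0924.
Each bolus raises the concentration by D/Vd = 2458/78 ≈ 31.513 mg/L.
Cmax,ss = C₀/(1 − f) ≈ 31.513/0.9154 ≈ 34.425 mg/L.

34.4 mg/L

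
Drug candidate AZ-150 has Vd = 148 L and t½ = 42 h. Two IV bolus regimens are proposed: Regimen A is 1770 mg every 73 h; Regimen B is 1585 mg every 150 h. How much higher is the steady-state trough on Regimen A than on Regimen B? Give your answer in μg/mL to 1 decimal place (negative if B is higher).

Regimen A: f = (1/2)^(73/42) ≈ 0.2998; Cmin,ss = (1770/148)·f/(1−f) ≈ 5.121 μg/mL.
Regimen B: f = (1/2)^(150/42) ≈ 0.0841; Cmin,ss = (1585/148)·f/(1−f) ≈ 0.983 μg/mL.
Difference ≈ 5.121 − 0.983 ≈ 4.138 μg/mL.

4.1 μg/mL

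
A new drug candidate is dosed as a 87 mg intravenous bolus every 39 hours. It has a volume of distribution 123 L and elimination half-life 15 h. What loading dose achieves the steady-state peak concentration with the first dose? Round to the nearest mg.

f = (1/2)^(39/15) ≈ 0.164938; accumulation ratio R = 1/(1−f) ≈ 1.19752.
Loading dose to hit Cmax,ss on first dose: D_load = D_maint·R ≈ 87 × 1.19752 ≈ 104.18 mg.

104 mg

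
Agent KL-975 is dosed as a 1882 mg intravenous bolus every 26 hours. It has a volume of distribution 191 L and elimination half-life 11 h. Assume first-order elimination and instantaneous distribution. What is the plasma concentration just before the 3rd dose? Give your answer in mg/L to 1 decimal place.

f = (1/2)^(τ/t½) = (1/2)^(26/11) ≈ 0.1943.
C₀ = D/Vd = 1882/191 ≈ 9.853 mg/L.
Before the 3rd dose, 2 doses have been given. Superposition: Cmin = C₀·(f + f²).
≈ 9.853 × (0.1943 + 0.0378) ≈ 9.853 × 0.2321 ≈ 2.287 mg/L.

2.3 mg/L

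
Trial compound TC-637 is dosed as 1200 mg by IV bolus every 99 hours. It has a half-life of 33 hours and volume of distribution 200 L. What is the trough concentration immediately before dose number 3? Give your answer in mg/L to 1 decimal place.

f = (1/2)^(τ/t½) = (1/2)^(99/33) ≈ 0.1250.
C₀ = D/Vd = 1200/200 ≈ 6.000 mg/L.
Before the 3rd dose, 2 doses have been given. Superposition: Cmin = C₀·(f + f²).
≈ 6.000 × (0.1250 + 0.0156) ≈ 6.000 × 0.1406 ≈ 0.844 mg/L.

0.8 mg/L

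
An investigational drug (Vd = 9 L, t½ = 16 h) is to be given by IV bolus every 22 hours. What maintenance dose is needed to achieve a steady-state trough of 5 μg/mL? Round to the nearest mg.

τ/t½ = 22/16 ≈ 1.375, so f = (1/2)^(22/16) ≈ 0.385553.
Cmin,ss = (D/Vd)·f/(1−f), so D = Cmin,ss·Vd·(1−f)/f.
D = 5 × 9 × (1−f)/f ≈ 5 × 9 × 1.59368 ≈ 71.72 mg.

72 mg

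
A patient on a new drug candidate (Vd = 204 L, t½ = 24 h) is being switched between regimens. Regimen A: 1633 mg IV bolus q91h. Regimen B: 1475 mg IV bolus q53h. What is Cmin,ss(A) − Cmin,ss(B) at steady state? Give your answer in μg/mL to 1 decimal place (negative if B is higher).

Regimen A: f = (1/2)^(91/24) ≈ 0.0722; Cmin,ss = (1633/204)·f/(1−f) ≈ 0.623 μg/mL.
Regimen B: f = (1/2)^(53/24) ≈ 0.2164; Cmin,ss = (1475/204)·f/(1−f) ≈ 1.997 μg/mL.
Difference ≈ 0.623 − 1.997 ≈ -1.374 μg/mL.

-1.4 μg/mL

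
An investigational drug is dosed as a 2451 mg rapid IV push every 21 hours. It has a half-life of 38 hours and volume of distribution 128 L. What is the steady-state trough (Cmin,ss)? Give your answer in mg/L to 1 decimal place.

41.0 mg/L

k = ln2/t½ = ln2/38 ≈ 0.018241 h⁻¹; fraction remaining f = e^(−kτ) = e^(−0.018241×21) ≈ 0.6818.
At steady state, accumulation factor R = 1/(1 − e^(−kτ)) ≈ 3.1427.
Single-dose peak C₀ = D/Vd = 2451/128 ≈ 19.148 mg/L.
Steady-state peak Cmax,ss = C₀·R ≈ 19.148 × 3.1427 ≈ 60.176 mg/L.
Steady-state trough Cmin,ss = Cmax,ss·f ≈ 60.176 × 0.6818 ≈ 41.028 mg/L.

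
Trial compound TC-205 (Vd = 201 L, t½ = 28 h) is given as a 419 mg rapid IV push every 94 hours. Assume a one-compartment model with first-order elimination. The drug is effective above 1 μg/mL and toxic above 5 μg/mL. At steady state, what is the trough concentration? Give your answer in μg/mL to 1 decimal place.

0.2 μg/mL

k = ln2/t½ = ln2/28 ≈ 0.024755 h⁻¹; fraction remaining f = e^(−kτ) = e^(−0.024755×94) ≈ 0.0976.
Accumulation ratio R = 1/(1 − f) ≈ 1/0.9024 ≈ 1.1082.
Single-dose peak C₀ = D/Vd = 419/201 ≈ 2.085 μg/mL.
Steady-state peak Cmax,ss = C₀·R ≈ 2.085 × 1.1082 ≈ 2.311 μg/mL.
One interval later, Cmin,ss = Cmax,ss·e^(−kτ) ≈ 2.311 × 0.0976 ≈ 0.226 μg/mL.
Trough 0.2 μg/mL vs MEC 1 μg/mL: subtherapeutic.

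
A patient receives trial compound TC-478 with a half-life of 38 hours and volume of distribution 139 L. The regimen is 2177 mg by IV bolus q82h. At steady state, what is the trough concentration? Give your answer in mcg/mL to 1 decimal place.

τ/t½ = 82/38 ≈ 2.1579, so fraction remaining f = (1/2)^(82/38) ≈ 0.2241.
At steady state, accumulation factor R = 1/(1 − e^(−kτ)) ≈ 1.2888.
Each bolus raises the concentration by D/Vd = 2177/139 ≈ 15.662 mcg/mL.
Steady-state peak Cmax,ss = C₀·R ≈ 15.662 × 1.2888 ≈ 20.185 mcg/mL.
One interval later, Cmin,ss = Cmax,ss·e^(−kτ) ≈ 20.185 × 0.2241 ≈ 4.523 mcg/mL.

4.5 mcg/mL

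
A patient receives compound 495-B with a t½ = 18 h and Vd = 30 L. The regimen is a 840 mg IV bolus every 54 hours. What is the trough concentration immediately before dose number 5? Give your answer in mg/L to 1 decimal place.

4.0 mg/L

f = (1/2)^(τ/t½) = (1/2)^(54/18) ≈ 0.1250.
C₀ = D/Vd = 840/30 ≈ 28.000 mg/L.
Before the 5th dose, 4 doses have been given. Superposition: Cmin = C₀·(f + f² + … + f^4).
≈ 28.000 × (0.1250 + 0.0156 + 0.0020 + 0.0002) ≈ 28.000 × 0.1428 ≈ 3.998 mg/L.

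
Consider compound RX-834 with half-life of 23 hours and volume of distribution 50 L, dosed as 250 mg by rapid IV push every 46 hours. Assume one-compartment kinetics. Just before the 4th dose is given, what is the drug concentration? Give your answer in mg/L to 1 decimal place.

1.6 mg/L

f = (1/2)^(τ/t½) = (1/2)^(46/23) ≈ 0.2500.
C₀ = D/Vd = 250/50 ≈ 5.000 mg/L.
Before the 4th dose, 3 doses have been given. Superposition: Cmin = C₀·(f + f² + … + f^3).
≈ 5.000 × (0.2500 + 0.0625 + 0.0156) ≈ 5.000 × 0.3281 ≈ 1.641 mg/L.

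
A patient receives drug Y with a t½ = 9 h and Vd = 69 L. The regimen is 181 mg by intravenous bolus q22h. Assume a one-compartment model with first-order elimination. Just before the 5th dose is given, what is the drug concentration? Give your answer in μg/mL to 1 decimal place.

0.6 μg/mL

f = (1/2)^(τ/t½) = (1/2)^(22/9) ≈ 0.1837.
C₀ = D/Vd = 181/69 ≈ 2.623 μg/mL.
Before the 5th dose, 4 doses have been given. Superposition: Cmin = C₀·(f + f² + … + f^4).
≈ 2.623 × (0.1837 + 0.0337 + 0.0062 + 0.0011) ≈ 2.623 × 0.2247 ≈ 0.589 μg/mL.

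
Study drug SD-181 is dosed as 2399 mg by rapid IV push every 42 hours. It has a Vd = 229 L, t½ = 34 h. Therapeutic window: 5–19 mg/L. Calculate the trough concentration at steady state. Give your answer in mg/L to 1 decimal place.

k = ln2/t½ = ln2/34 ≈ 0.020387 h⁻¹; fraction remaining f = e^(−kτ) = e^(−0.020387×42) ≈ 0.4248.
Single-dose peak C₀ = D/Vd = 2399/229 ≈ 10.476 mg/L.
Steady-state trough Cmin,ss = C₀·f/(1−f) ≈ 10.476 × 0.4248/0.5752 ≈ 7.737 mg/L.
Trough 7.7 mg/L vs MEC 5 mg/L: adequate.

7.7 mg/L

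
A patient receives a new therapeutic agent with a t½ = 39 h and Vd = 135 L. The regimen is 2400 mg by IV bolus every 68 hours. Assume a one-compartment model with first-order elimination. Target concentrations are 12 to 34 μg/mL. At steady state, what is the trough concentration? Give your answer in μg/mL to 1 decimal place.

k = ln2/t½ = ln2/39 ≈ 0.017773 h⁻¹; fraction remaining f = e^(−kτ) = e^(−0.017773×68) ≈ 0.2986.
Accumulation ratio R = 1/(1 − f) ≈ 1/0.7014 ≈ 1.4257.
Single-dose peak C₀ = D/Vd = 2400/135 ≈ 17.778 μg/mL.
Cmax,ss = C₀/(1 − f) ≈ 17.778/0.7014 ≈ 25.346 μg/mL.
One interval later, Cmin,ss = Cmax,ss·e^(−kτ) ≈ 25.346 × 0.2986 ≈ 7.568 μg/mL.
Trough 7.6 μg/mL vs MEC 12 μg/mL: subtherapeutic.

7.6 μg/mL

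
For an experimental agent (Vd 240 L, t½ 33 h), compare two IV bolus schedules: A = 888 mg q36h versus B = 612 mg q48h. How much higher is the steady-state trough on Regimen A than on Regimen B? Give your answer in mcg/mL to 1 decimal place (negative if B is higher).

Regimen A: f = (1/2)^(36/33) ≈ 0.4695; Cmin,ss = (888/240)·f/(1−f) ≈ 3.275 mcg/mL.
Regimen B: f = (1/2)^(48/33) ≈ 0.3649; Cmin,ss = (612/240)·f/(1−f) ≈ 1.465 mcg/mL.
Difference ≈ 3.275 − 1.465 ≈ 1.810 mcg/mL.

1.8 mcg/mL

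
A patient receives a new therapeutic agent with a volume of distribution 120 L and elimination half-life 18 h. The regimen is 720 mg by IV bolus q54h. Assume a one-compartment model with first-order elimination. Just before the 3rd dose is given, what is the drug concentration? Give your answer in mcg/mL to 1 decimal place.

0.8 mcg/mL

f = (1/2)^(τ/t½) = (1/2)^(54/18) ≈ 0.1250.
C₀ = D/Vd = 720/120 ≈ 6.000 mcg/mL.
Before the 3rd dose, 2 doses have been given. Superposition: Cmin = C₀·(f + f²).
≈ 6.000 × (0.1250 + 0.0156) ≈ 6.000 × 0.1406 ≈ 0.844 mcg/mL.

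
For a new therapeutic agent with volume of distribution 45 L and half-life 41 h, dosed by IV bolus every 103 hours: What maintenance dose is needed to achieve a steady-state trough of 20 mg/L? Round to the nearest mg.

4234 mg

τ/t½ = 103/41 ≈ 2.5122, so f = (1/2)^(103/41) ≈ 0.175289.
Cmin,ss = (D/Vd)·f/(1−f), so D = Cmin,ss·Vd·(1−f)/f.
D = 20 × 45 × (1−f)/f ≈ 20 × 45 × 4.70486 ≈ 4234.37 mg.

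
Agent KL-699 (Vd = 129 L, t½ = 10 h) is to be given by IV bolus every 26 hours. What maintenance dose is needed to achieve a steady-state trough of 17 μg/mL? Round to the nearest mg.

11103 mg

τ/t½ = 26/10 ≈ 2.6, so f = (1/2)^(26/10) ≈ 0.164938.
Cmin,ss = (D/Vd)·f/(1−f), so D = Cmin,ss·Vd·(1−f)/f.
D = 17 × 129 × (1−f)/f ≈ 17 × 129 × 5.06288 ≈ 11102.90 mg.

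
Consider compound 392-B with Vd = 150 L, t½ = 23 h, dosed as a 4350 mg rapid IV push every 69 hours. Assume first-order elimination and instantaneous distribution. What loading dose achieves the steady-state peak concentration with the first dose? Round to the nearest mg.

4971 mg

f = (1/2)^(69/23) ≈ 0.125000; accumulation ratio R = 1/(1−f) ≈ 1.14286.
Loading dose to hit Cmax,ss on first dose: D_load = D_maint·R ≈ 4350 × 1.14286 ≈ 4971.44 mg.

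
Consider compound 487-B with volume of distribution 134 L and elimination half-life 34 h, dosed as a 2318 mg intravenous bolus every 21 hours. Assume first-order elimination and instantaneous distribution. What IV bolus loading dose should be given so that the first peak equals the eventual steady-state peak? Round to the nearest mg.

f = (1/2)^(21/34) ≈ 0.651733; accumulation ratio R = 1/(1−f) ≈ 2.87136.
Loading dose to hit Cmax,ss on first dose: D_load = D_maint·R ≈ 2318 × 2.87136 ≈ 6655.81 mg.

6656 mg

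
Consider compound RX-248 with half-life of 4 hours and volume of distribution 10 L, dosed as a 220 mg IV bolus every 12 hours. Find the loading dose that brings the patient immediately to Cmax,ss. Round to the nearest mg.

f = (1/2)^(12/4) ≈ 0.125000; accumulation ratio R = 1/(1−f) ≈ 1.14286.
Loading dose to hit Cmax,ss on first dose: D_load = D_maint·R ≈ 220 × 1.14286 ≈ 251.43 mg.

251 mg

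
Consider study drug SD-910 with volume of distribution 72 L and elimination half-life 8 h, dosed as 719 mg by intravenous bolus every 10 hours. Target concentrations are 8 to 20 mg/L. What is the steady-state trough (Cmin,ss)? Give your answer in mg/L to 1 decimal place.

k = ln2/t½ = ln2/8 ≈ 0.086643 h⁻¹; fraction remaining f = e^(−kτ) = e^(−0.086643×10) ≈ 0.4204.
Single-dose peak C₀ = D/Vd = 719/72 ≈ 9.986 mg/L.
Steady-state trough Cmin,ss = C₀·f/(1−f) ≈ 9.986 × 0.4204/0.5796 ≈ 7.243 mg/L.
Trough 7.2 mg/L vs MEC 8 mg/L: subtherapeutic.

7.2 mg/L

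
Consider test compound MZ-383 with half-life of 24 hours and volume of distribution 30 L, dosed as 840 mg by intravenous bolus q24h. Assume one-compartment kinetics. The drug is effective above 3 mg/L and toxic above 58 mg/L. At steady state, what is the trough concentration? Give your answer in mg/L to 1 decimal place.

The dosing interval is 1 half-life, so f = 2^(−1) = 0.5.
At steady state, R = 1/(1 − 0.5) = 2/1.
Single-dose peak C₀ = D/Vd = 840/30 = 28 mg/L.
Steady-state peak Cmax,ss = C₀·R = 28 × 2/1 ≈ 56.000 mg/L.
Steady-state trough Cmin,ss = Cmax,ss·f ≈ 56.000 × 0.5 ≈ 28.000 mg/L.
Trough 28.0 mg/L vs MEC 3 mg/L: adequate.

28.0 mg/L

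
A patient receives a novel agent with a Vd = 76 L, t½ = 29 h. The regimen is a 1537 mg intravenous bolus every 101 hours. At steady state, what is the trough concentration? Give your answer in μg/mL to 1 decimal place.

2.0 μg/mL

τ/t½ = 101/29 ≈ 3.4828, so fraction remaining f = (1/2)^(101/29) ≈ 0.0895.
Accumulation ratio R = 1/(1 − f) ≈ 1/0.9105 ≈ 1.0983.
Each bolus raises the concentration by D/Vd = 1537/76 ≈ 20.224 μg/mL.
Cmax,ss = C₀/(1 − f) ≈ 20.224/0.9105 ≈ 22.212 μg/mL.
Steady-state trough Cmin,ss = Cmax,ss·f ≈ 22.212 × 0.0895 ≈ 1.988 μg/mL.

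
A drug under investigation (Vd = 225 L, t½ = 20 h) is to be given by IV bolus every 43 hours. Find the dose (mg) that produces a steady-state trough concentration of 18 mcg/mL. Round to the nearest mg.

13925 mg

τ/t½ = 43/20 ≈ 2.15, so f = (1/2)^(43/20) ≈ 0.225313.
Cmin,ss = (D/Vd)·f/(1−f), so D = Cmin,ss·Vd·(1−f)/f.
D = 18 × 225 × (1−f)/f ≈ 18 × 225 × 3.43827 ≈ 13924.99 mg.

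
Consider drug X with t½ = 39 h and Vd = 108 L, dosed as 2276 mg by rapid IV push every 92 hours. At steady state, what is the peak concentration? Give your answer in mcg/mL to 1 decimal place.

26.2 mcg/mL

k = ln2/t½ = ln2/39 ≈ 0.017773 h⁻¹; fraction remaining f = e^(−kτ) = e^(−0.017773×92) ≈ 0.1949.
At steady state, accumulation factor R = 1/(1 − e^(−kτ)) ≈ 1.2421.
Each bolus raises the concentration by D/Vd = 2276/108 ≈ 21.074 mcg/mL.
Steady-state peak Cmax,ss = C₀·R ≈ 21.074 × 1.2421 ≈ 26.176 mcg/mL.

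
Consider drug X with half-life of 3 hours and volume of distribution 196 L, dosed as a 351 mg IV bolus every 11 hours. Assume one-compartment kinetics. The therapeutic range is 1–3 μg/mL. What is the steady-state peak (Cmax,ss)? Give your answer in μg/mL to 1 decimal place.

1.9 μg/mL

Over one 11-h interval, 11/3 ≈ 3.6667 half-lives elapse, leaving f ≈ 0.0787 of each dose.
At steady state, accumulation factor R = 1/(1 − e^(−kτ)) ≈ 1.0854.
Single-dose peak C₀ = D/Vd = 351/196 ≈ 1.791 μg/mL.
Cmax,ss = C₀/(1 − f) ≈ 1.791/0.9213 ≈ 1.944 μg/mL.
Peak 1.9 μg/mL vs MTC 3 μg/mL: below toxic threshold.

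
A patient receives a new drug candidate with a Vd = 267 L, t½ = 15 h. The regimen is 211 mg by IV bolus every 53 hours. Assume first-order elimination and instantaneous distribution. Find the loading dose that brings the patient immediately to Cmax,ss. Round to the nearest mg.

f = (1/2)^(53/15) ≈ 0.086370; accumulation ratio R = 1/(1−f) ≈ 1.09453.
Loading dose to hit Cmax,ss on first dose: D_load = D_maint·R ≈ 211 × 1.09453 ≈ 230.95 mg.

231 mg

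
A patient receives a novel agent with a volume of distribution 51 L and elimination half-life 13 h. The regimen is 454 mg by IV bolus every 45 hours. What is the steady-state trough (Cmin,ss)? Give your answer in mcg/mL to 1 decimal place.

0.9 mcg/mL

τ/t½ = 45/13 ≈ 3.4615, so fraction remaining f = (1/2)^(45/13) ≈ 0.0908.
Accumulation ratio R = 1/(1 − f) ≈ 1/0.9092 ≈ 1.0999.
Single-dose peak C₀ = D/Vd = 454/51 ≈ 8.902 mcg/mL.
Cmax,ss = C₀/(1 − f) ≈ 8.902/0.9092 ≈ 9.791 mcg/mL.
Steady-state trough Cmin,ss = Cmax,ss·f ≈ 9.791 × 0.0908 ≈ 0.889 mcg/mL.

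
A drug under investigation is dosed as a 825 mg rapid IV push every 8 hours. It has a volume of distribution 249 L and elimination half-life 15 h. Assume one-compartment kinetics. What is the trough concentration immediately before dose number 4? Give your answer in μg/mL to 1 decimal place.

f = (1/2)^(τ/t½) = (1/2)^(8/15) ≈ 0.6910.
C₀ = D/Vd = 825/249 ≈ 3.313 μg/mL.
Before the 4th dose, 3 doses have been given. Superposition: Cmin = C₀·(f + f² + … + f^3).
≈ 3.313 × (0.6910 + 0.4775 + 0.3299) ≈ 3.313 × 1.4984 ≈ 4.964 μg/mL.

5.0 μg/mL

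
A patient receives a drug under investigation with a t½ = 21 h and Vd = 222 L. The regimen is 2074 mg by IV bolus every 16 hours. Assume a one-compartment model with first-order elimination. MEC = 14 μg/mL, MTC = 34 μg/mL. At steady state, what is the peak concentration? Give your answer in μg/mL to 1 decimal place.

22.8 μg/mL

Over one 16-h interval, 16/21 ≈ 0.7619 half-lives elapse, leaving f ≈ 0.5897 of each dose.
Accumulation ratio R = 1/(1 − f) ≈ 1/0.4103 ≈ 2.4372.
Single-dose peak C₀ = D/Vd = 2074/222 ≈ 9.342 μg/mL.
Steady-state peak Cmax,ss = C₀·R ≈ 9.342 × 2.4372 ≈ 22.768 μg/mL.
Peak 22.8 μg/mL vs MTC 34 μg/mL: below toxic threshold.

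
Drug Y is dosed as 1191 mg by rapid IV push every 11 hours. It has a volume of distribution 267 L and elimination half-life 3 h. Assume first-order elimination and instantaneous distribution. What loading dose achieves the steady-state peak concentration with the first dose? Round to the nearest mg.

f = (1/2)^(11/3) ≈ 0.078745; accumulation ratio R = 1/(1−f) ≈ 1.08548.
Loading dose to hit Cmax,ss on first dose: D_load = D_maint·R ≈ 1191 × 1.08548 ≈ 1292.81 mg.

1293 mg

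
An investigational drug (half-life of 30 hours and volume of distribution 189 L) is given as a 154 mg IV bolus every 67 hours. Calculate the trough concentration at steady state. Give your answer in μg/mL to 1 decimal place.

0.2 μg/mL

k = ln2/t½ = ln2/30 ≈ 0.023105 h⁻¹; fraction remaining f = e^(−kτ) = e^(−0.023105×67) ≈ 0.2127.
Accumulation ratio R = 1/(1 − f) ≈ 1/0.7873 ≈ 1.2702.
Single-dose peak C₀ = D/Vd = 154/189 ≈ 0.815 μg/mL.
Cmax,ss = C₀/(1 − f) ≈ 0.815/0.7873 ≈ 1.035 μg/mL.
One interval later, Cmin,ss = Cmax,ss·e^(−kτ) ≈ 1.035 × 0.2127 ≈ 0.220 μg/mL.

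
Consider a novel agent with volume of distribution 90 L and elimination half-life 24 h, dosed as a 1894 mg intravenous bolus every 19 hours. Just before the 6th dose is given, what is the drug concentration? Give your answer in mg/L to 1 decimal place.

f = (1/2)^(τ/t½) = (1/2)^(19/24) ≈ 0.5777.
C₀ = D/Vd = 1894/90 ≈ 21.044 mg/L.
Before the 6th dose, 5 doses have been given. Superposition: Cmin = C₀·(f + f² + … + f^5).
≈ 21.044 × (0.5777 + 0.3337 + 0.1928 + 0.1114 + 0.0643) ≈ 21.044 × 1.2799 ≈ 26.934 mg/L.

26.9 mg/L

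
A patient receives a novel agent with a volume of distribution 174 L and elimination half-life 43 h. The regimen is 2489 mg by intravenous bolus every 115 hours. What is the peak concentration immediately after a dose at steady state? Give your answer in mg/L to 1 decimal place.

17.0 mg/L

Over one 115-h interval, 115/43 ≈ 2.6744 half-lives elapse, leaving f ≈ 0.1566 of each dose.
Accumulation ratio R = 1/(1 − f) ≈ 1/0.8434 ≈ 1.1857.
Single-dose peak C₀ = D/Vd = 2489/174 ≈ 14.305 mg/L.
Steady-state peak Cmax,ss = C₀·R ≈ 14.305 × 1.1857 ≈ 16.961 mg/L.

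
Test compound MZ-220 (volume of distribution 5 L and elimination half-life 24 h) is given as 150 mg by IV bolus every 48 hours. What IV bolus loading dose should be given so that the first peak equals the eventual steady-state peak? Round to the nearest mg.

f = (1/2)^(48/24) ≈ 0.250000; accumulation ratio R = 1/(1−f) ≈ 1.33333.
Loading dose to hit Cmax,ss on first dose: D_load = D_maint·R ≈ 150 × 1.33333 ≈ 200.00 mg.

200 mg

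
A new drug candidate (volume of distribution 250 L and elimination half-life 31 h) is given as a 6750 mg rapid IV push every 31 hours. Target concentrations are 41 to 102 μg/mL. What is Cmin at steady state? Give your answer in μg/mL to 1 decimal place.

27.0 μg/mL

τ = 31 h = 1 half-life, so f = (1/2)^1 = 0.5.
At steady state, R = 1/(1 − 0.5) = 2/1.
Single-dose peak C₀ = D/Vd = 6750/250 = 27 μg/mL.
Steady-state peak Cmax,ss = C₀·R = 27 × 2/1 ≈ 54.000 μg/mL.
Steady-state trough Cmin,ss = Cmax,ss·f ≈ 54.000 × 0.5 ≈ 27.000 μg/mL.
Trough 27.0 μg/mL vs MEC 41 μg/mL: subtherapeutic.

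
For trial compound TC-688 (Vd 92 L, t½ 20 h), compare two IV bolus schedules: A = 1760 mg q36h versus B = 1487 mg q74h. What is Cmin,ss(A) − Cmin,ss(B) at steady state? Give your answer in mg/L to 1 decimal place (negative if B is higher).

6.4 mg/L

Regimen A: f = (1/2)^(36/20) ≈ 0.2872; Cmin,ss = (1760/92)·f/(1−f) ≈ 7.708 mg/L.
Regimen B: f = (1/2)^(74/20) ≈ 0.0769; Cmin,ss = (1487/92)·f/(1−f) ≈ 1.346 mg/L.
Difference ≈ 7.708 − 1.346 ≈ 6.362 mg/L.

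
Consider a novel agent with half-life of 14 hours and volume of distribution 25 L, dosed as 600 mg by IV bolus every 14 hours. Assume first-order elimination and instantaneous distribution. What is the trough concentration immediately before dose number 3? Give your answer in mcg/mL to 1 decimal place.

f = (1/2)^(τ/t½) = (1/2)^(14/14) ≈ 0.5000.
C₀ = D/Vd = 600/25 ≈ 24.000 mcg/mL.
Before the 3rd dose, 2 doses have been given. Superposition: Cmin = C₀·(f + f²).
≈ 24.000 × (0.5000 + 0.2500) ≈ 24.000 × 0.7500 ≈ 18.000 mcg/mL.

18.0 mcg/mL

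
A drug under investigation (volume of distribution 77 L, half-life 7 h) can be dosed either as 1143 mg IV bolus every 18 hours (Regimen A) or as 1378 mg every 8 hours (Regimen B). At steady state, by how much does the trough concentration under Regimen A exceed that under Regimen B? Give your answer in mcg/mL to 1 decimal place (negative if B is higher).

-11.8 mcg/mL

Regimen A: f = (1/2)^(18/7) ≈ 0.1682; Cmin,ss = (1143/77)·f/(1−f) ≈ 3.002 mcg/mL.
Regimen B: f = (1/2)^(8/7) ≈ 0.4529; Cmin,ss = (1378/77)·f/(1−f) ≈ 14.815 mcg/mL.
Difference ≈ 3.002 − 14.815 ≈ -11.813 mcg/mL.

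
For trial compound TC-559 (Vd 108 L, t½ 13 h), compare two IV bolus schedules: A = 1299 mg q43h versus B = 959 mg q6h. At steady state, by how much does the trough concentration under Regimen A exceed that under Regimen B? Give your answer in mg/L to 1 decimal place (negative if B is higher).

-22.2 mg/L

Regimen A: f = (1/2)^(43/13) ≈ 0.1010; Cmin,ss = (1299/108)·f/(1−f) ≈ 1.351 mg/L.
Regimen B: f = (1/2)^(6/13) ≈ 0.7262; Cmin,ss = (959/108)·f/(1−f) ≈ 23.551 mg/L.
Difference ≈ 1.351 − 23.551 ≈ -22.200 mg/L.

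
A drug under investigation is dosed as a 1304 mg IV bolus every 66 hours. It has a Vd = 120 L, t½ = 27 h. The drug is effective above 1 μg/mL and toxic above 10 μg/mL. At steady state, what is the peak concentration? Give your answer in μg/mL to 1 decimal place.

Over one 66-h interval, 66/27 ≈ 2.4444 half-lives elapse, leaving f ≈ 0.1837 of each dose.
At steady state, accumulation factor R = 1/(1 − e^(−kτ)) ≈ 1.2250.
Single-dose peak C₀ = D/Vd = 1304/120 ≈ 10.867 μg/mL.
Cmax,ss = C₀/(1 − f) ≈ 10.867/0.8163 ≈ 13.313 μg/mL.
Peak 13.3 μg/mL vs MTC 10 μg/mL: exceeds toxic threshold.

13.3 μg/mL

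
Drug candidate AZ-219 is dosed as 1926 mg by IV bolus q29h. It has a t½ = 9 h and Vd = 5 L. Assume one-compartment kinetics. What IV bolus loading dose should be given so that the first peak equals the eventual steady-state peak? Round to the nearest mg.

2157 mg

f = (1/2)^(29/9) ≈ 0.107155; accumulation ratio R = 1/(1−f) ≈ 1.12002.
Loading dose to hit Cmax,ss on first dose: D_load = D_maint·R ≈ 1926 × 1.12002 ≈ 2157.16 mg.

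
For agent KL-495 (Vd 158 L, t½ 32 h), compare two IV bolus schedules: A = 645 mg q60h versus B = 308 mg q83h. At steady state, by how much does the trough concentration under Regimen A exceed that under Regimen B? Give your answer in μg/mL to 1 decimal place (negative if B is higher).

Regimen A: f = (1/2)^(60/32) ≈ 0.2726; Cmin,ss = (645/158)·f/(1−f) ≈ 1.530 μg/mL.
Regimen B: f = (1/2)^(83/32) ≈ 0.1657; Cmin,ss = (308/158)·f/(1−f) ≈ 0.387 μg/mL.
Difference ≈ 1.530 − 0.387 ≈ 1.143 μg/mL.

1.1 μg/mL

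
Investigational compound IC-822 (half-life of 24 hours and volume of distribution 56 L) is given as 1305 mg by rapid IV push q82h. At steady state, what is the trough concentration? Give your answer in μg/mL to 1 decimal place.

2.4 μg/mL

Over one 82-h interval, 82/24 ≈ 3.4167 half-lives elapse, leaving f ≈ 0.0936 of each dose.
Single-dose peak C₀ = D/Vd = 1305/56 ≈ 23.304 μg/mL.
Steady-state trough Cmin,ss = C₀·f/(1−f) ≈ 23.304 × 0.0936/0.9064 ≈ 2.407 μg/mL.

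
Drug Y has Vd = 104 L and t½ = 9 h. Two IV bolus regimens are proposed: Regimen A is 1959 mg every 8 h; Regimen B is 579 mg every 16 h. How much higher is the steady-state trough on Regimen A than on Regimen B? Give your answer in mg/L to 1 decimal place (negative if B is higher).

Regimen A: f = (1/2)^(8/9) ≈ 0.5400; Cmin,ss = (1959/104)·f/(1−f) ≈ 22.112 mg/L.
Regimen B: f = (1/2)^(16/9) ≈ 0.2916; Cmin,ss = (579/104)·f/(1−f) ≈ 2.292 mg/L.
Difference ≈ 22.112 − 2.292 ≈ 19.820 mg/L.

19.8 mg/L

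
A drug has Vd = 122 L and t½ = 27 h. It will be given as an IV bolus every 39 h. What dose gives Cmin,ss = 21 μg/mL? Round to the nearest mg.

τ/t½ = 39/27 ≈ 1.4444, so f = (1/2)^(39/27) ≈ 0.367434.
Cmin,ss = (D/Vd)·f/(1−f), so D = Cmin,ss·Vd·(1−f)/f.
D = 21 × 122 × (1−f)/f ≈ 21 × 122 × 1.72158 ≈ 4410.69 mg.

4411 mg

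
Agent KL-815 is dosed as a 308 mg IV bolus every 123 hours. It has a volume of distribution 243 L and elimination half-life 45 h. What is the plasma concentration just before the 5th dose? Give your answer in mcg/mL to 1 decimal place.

f = (1/2)^(τ/t½) = (1/2)^(123/45) ≈ 0.1504.
C₀ = D/Vd = 308/243 ≈ 1.267 mcg/mL.
Before the 5th dose, 4 doses have been given. Superposition: Cmin = C₀·(f + f² + … + f^4).
≈ 1.267 × (0.1504 + 0.0226 + 0.0034 + 0.0005) ≈ 1.267 × 0.1769 ≈ 0.224 mcg/mL.

0.2 mcg/mL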